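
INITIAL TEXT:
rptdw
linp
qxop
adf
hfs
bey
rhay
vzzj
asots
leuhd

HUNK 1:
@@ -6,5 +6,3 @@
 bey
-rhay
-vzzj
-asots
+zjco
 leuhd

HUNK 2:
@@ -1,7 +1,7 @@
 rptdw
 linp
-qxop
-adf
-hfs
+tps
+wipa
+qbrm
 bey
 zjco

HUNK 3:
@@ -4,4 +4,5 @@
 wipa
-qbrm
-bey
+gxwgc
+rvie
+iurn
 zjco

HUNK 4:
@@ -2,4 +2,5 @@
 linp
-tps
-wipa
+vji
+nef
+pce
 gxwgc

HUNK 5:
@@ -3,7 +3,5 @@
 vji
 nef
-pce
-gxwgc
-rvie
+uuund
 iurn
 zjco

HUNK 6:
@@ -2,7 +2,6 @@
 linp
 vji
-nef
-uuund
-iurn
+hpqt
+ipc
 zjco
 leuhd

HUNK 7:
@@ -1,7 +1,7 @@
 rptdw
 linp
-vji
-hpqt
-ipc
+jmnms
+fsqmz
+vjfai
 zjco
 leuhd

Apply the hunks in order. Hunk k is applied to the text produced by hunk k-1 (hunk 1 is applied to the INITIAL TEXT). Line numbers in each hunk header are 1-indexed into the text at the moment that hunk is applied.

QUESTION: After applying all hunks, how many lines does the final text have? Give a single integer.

Answer: 7

Derivation:
Hunk 1: at line 6 remove [rhay,vzzj,asots] add [zjco] -> 8 lines: rptdw linp qxop adf hfs bey zjco leuhd
Hunk 2: at line 1 remove [qxop,adf,hfs] add [tps,wipa,qbrm] -> 8 lines: rptdw linp tps wipa qbrm bey zjco leuhd
Hunk 3: at line 4 remove [qbrm,bey] add [gxwgc,rvie,iurn] -> 9 lines: rptdw linp tps wipa gxwgc rvie iurn zjco leuhd
Hunk 4: at line 2 remove [tps,wipa] add [vji,nef,pce] -> 10 lines: rptdw linp vji nef pce gxwgc rvie iurn zjco leuhd
Hunk 5: at line 3 remove [pce,gxwgc,rvie] add [uuund] -> 8 lines: rptdw linp vji nef uuund iurn zjco leuhd
Hunk 6: at line 2 remove [nef,uuund,iurn] add [hpqt,ipc] -> 7 lines: rptdw linp vji hpqt ipc zjco leuhd
Hunk 7: at line 1 remove [vji,hpqt,ipc] add [jmnms,fsqmz,vjfai] -> 7 lines: rptdw linp jmnms fsqmz vjfai zjco leuhd
Final line count: 7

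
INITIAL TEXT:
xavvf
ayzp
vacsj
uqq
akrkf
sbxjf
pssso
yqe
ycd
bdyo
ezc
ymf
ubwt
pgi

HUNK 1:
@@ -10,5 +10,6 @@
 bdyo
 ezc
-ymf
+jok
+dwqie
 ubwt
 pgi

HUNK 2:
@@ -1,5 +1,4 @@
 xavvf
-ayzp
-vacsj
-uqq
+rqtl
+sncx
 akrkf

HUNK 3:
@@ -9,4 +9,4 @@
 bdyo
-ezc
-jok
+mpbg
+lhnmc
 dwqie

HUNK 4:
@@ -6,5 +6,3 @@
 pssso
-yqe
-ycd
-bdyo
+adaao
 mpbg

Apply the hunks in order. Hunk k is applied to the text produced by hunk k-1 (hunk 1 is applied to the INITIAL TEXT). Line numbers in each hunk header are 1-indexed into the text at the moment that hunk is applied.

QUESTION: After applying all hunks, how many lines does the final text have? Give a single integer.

Answer: 12

Derivation:
Hunk 1: at line 10 remove [ymf] add [jok,dwqie] -> 15 lines: xavvf ayzp vacsj uqq akrkf sbxjf pssso yqe ycd bdyo ezc jok dwqie ubwt pgi
Hunk 2: at line 1 remove [ayzp,vacsj,uqq] add [rqtl,sncx] -> 14 lines: xavvf rqtl sncx akrkf sbxjf pssso yqe ycd bdyo ezc jok dwqie ubwt pgi
Hunk 3: at line 9 remove [ezc,jok] add [mpbg,lhnmc] -> 14 lines: xavvf rqtl sncx akrkf sbxjf pssso yqe ycd bdyo mpbg lhnmc dwqie ubwt pgi
Hunk 4: at line 6 remove [yqe,ycd,bdyo] add [adaao] -> 12 lines: xavvf rqtl sncx akrkf sbxjf pssso adaao mpbg lhnmc dwqie ubwt pgi
Final line count: 12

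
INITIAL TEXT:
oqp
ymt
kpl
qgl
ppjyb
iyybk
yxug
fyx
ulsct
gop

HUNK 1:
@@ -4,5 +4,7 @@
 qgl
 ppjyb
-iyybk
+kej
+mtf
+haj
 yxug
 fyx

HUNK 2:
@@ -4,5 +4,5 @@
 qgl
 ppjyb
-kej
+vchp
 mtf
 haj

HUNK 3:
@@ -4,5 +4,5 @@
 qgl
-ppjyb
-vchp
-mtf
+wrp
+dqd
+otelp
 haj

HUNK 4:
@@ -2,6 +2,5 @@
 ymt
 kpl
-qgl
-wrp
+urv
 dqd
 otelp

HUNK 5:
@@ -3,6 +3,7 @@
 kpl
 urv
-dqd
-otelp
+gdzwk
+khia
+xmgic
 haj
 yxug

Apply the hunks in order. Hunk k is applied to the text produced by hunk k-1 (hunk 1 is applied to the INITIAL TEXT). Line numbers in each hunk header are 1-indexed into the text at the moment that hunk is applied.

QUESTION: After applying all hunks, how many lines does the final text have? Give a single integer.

Answer: 12

Derivation:
Hunk 1: at line 4 remove [iyybk] add [kej,mtf,haj] -> 12 lines: oqp ymt kpl qgl ppjyb kej mtf haj yxug fyx ulsct gop
Hunk 2: at line 4 remove [kej] add [vchp] -> 12 lines: oqp ymt kpl qgl ppjyb vchp mtf haj yxug fyx ulsct gop
Hunk 3: at line 4 remove [ppjyb,vchp,mtf] add [wrp,dqd,otelp] -> 12 lines: oqp ymt kpl qgl wrp dqd otelp haj yxug fyx ulsct gop
Hunk 4: at line 2 remove [qgl,wrp] add [urv] -> 11 lines: oqp ymt kpl urv dqd otelp haj yxug fyx ulsct gop
Hunk 5: at line 3 remove [dqd,otelp] add [gdzwk,khia,xmgic] -> 12 lines: oqp ymt kpl urv gdzwk khia xmgic haj yxug fyx ulsct gop
Final line count: 12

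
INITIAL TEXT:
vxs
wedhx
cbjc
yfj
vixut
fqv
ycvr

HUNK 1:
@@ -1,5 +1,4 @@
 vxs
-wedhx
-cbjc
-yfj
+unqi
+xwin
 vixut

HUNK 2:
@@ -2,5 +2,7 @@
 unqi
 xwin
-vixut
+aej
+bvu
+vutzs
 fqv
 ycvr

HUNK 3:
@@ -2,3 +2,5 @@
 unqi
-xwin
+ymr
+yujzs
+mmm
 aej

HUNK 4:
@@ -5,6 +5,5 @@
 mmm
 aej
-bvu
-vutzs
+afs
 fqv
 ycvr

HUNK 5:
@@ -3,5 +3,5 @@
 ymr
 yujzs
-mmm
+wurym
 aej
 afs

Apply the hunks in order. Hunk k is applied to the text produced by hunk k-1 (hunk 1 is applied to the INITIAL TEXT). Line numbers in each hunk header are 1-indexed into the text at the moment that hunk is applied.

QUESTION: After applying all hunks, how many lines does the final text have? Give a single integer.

Hunk 1: at line 1 remove [wedhx,cbjc,yfj] add [unqi,xwin] -> 6 lines: vxs unqi xwin vixut fqv ycvr
Hunk 2: at line 2 remove [vixut] add [aej,bvu,vutzs] -> 8 lines: vxs unqi xwin aej bvu vutzs fqv ycvr
Hunk 3: at line 2 remove [xwin] add [ymr,yujzs,mmm] -> 10 lines: vxs unqi ymr yujzs mmm aej bvu vutzs fqv ycvr
Hunk 4: at line 5 remove [bvu,vutzs] add [afs] -> 9 lines: vxs unqi ymr yujzs mmm aej afs fqv ycvr
Hunk 5: at line 3 remove [mmm] add [wurym] -> 9 lines: vxs unqi ymr yujzs wurym aej afs fqv ycvr
Final line count: 9

Answer: 9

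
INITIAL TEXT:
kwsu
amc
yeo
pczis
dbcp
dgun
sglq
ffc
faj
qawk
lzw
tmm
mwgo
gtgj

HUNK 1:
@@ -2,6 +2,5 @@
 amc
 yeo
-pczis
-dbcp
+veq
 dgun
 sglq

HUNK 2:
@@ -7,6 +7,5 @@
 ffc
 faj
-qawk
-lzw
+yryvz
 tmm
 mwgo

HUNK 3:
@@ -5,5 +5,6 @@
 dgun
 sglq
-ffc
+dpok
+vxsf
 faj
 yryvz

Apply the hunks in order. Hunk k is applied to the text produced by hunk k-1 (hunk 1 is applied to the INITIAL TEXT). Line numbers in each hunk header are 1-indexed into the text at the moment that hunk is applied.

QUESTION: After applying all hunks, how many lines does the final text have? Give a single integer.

Answer: 13

Derivation:
Hunk 1: at line 2 remove [pczis,dbcp] add [veq] -> 13 lines: kwsu amc yeo veq dgun sglq ffc faj qawk lzw tmm mwgo gtgj
Hunk 2: at line 7 remove [qawk,lzw] add [yryvz] -> 12 lines: kwsu amc yeo veq dgun sglq ffc faj yryvz tmm mwgo gtgj
Hunk 3: at line 5 remove [ffc] add [dpok,vxsf] -> 13 lines: kwsu amc yeo veq dgun sglq dpok vxsf faj yryvz tmm mwgo gtgj
Final line count: 13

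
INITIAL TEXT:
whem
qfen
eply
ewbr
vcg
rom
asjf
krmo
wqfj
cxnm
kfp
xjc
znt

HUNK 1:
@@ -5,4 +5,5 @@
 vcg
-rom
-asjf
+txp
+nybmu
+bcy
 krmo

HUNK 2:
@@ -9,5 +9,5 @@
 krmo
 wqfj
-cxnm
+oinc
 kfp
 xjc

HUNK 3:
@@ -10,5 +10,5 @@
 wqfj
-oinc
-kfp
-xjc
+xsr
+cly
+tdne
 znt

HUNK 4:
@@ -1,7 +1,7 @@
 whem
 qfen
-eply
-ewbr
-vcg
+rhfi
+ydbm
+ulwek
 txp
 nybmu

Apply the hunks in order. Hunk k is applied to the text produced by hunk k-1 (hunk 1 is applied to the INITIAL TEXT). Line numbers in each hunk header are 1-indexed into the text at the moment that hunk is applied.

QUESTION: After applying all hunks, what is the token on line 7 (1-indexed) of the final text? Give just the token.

Answer: nybmu

Derivation:
Hunk 1: at line 5 remove [rom,asjf] add [txp,nybmu,bcy] -> 14 lines: whem qfen eply ewbr vcg txp nybmu bcy krmo wqfj cxnm kfp xjc znt
Hunk 2: at line 9 remove [cxnm] add [oinc] -> 14 lines: whem qfen eply ewbr vcg txp nybmu bcy krmo wqfj oinc kfp xjc znt
Hunk 3: at line 10 remove [oinc,kfp,xjc] add [xsr,cly,tdne] -> 14 lines: whem qfen eply ewbr vcg txp nybmu bcy krmo wqfj xsr cly tdne znt
Hunk 4: at line 1 remove [eply,ewbr,vcg] add [rhfi,ydbm,ulwek] -> 14 lines: whem qfen rhfi ydbm ulwek txp nybmu bcy krmo wqfj xsr cly tdne znt
Final line 7: nybmu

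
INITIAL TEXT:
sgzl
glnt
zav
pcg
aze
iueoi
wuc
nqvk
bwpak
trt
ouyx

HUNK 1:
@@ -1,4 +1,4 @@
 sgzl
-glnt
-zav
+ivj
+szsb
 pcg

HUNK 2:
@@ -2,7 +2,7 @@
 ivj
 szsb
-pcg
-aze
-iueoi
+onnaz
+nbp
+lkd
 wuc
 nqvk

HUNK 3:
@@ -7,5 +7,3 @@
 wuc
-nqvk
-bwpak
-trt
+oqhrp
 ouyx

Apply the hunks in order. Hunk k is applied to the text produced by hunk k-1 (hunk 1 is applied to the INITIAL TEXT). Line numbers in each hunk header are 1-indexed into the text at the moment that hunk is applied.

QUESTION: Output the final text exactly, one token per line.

Hunk 1: at line 1 remove [glnt,zav] add [ivj,szsb] -> 11 lines: sgzl ivj szsb pcg aze iueoi wuc nqvk bwpak trt ouyx
Hunk 2: at line 2 remove [pcg,aze,iueoi] add [onnaz,nbp,lkd] -> 11 lines: sgzl ivj szsb onnaz nbp lkd wuc nqvk bwpak trt ouyx
Hunk 3: at line 7 remove [nqvk,bwpak,trt] add [oqhrp] -> 9 lines: sgzl ivj szsb onnaz nbp lkd wuc oqhrp ouyx

Answer: sgzl
ivj
szsb
onnaz
nbp
lkd
wuc
oqhrp
ouyx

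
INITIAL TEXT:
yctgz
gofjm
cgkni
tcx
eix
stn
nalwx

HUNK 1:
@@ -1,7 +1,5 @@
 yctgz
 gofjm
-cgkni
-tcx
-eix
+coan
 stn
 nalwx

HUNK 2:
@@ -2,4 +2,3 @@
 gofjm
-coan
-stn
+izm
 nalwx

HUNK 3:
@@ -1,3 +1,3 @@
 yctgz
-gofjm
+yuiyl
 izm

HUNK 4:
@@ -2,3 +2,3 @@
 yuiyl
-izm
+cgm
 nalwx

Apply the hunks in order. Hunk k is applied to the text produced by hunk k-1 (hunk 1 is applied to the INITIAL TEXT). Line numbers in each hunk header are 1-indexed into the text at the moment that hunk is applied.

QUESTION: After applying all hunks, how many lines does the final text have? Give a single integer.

Answer: 4

Derivation:
Hunk 1: at line 1 remove [cgkni,tcx,eix] add [coan] -> 5 lines: yctgz gofjm coan stn nalwx
Hunk 2: at line 2 remove [coan,stn] add [izm] -> 4 lines: yctgz gofjm izm nalwx
Hunk 3: at line 1 remove [gofjm] add [yuiyl] -> 4 lines: yctgz yuiyl izm nalwx
Hunk 4: at line 2 remove [izm] add [cgm] -> 4 lines: yctgz yuiyl cgm nalwx
Final line count: 4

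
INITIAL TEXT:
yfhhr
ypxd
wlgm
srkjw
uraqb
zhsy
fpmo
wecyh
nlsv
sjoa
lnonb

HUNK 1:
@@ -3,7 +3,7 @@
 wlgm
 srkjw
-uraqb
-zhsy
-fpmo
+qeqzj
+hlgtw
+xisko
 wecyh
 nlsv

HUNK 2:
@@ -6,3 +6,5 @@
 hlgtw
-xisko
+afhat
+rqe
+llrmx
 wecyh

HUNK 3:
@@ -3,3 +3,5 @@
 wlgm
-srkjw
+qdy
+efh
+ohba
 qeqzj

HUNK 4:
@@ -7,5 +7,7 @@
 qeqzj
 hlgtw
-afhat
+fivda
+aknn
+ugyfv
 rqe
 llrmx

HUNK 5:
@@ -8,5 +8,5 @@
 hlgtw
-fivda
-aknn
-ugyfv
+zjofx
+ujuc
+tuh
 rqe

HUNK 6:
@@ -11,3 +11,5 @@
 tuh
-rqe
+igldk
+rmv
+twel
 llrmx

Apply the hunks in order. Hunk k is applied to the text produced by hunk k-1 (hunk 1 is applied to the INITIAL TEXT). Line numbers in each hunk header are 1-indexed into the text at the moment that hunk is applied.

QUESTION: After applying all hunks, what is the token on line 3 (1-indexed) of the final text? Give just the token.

Answer: wlgm

Derivation:
Hunk 1: at line 3 remove [uraqb,zhsy,fpmo] add [qeqzj,hlgtw,xisko] -> 11 lines: yfhhr ypxd wlgm srkjw qeqzj hlgtw xisko wecyh nlsv sjoa lnonb
Hunk 2: at line 6 remove [xisko] add [afhat,rqe,llrmx] -> 13 lines: yfhhr ypxd wlgm srkjw qeqzj hlgtw afhat rqe llrmx wecyh nlsv sjoa lnonb
Hunk 3: at line 3 remove [srkjw] add [qdy,efh,ohba] -> 15 lines: yfhhr ypxd wlgm qdy efh ohba qeqzj hlgtw afhat rqe llrmx wecyh nlsv sjoa lnonb
Hunk 4: at line 7 remove [afhat] add [fivda,aknn,ugyfv] -> 17 lines: yfhhr ypxd wlgm qdy efh ohba qeqzj hlgtw fivda aknn ugyfv rqe llrmx wecyh nlsv sjoa lnonb
Hunk 5: at line 8 remove [fivda,aknn,ugyfv] add [zjofx,ujuc,tuh] -> 17 lines: yfhhr ypxd wlgm qdy efh ohba qeqzj hlgtw zjofx ujuc tuh rqe llrmx wecyh nlsv sjoa lnonb
Hunk 6: at line 11 remove [rqe] add [igldk,rmv,twel] -> 19 lines: yfhhr ypxd wlgm qdy efh ohba qeqzj hlgtw zjofx ujuc tuh igldk rmv twel llrmx wecyh nlsv sjoa lnonb
Final line 3: wlgm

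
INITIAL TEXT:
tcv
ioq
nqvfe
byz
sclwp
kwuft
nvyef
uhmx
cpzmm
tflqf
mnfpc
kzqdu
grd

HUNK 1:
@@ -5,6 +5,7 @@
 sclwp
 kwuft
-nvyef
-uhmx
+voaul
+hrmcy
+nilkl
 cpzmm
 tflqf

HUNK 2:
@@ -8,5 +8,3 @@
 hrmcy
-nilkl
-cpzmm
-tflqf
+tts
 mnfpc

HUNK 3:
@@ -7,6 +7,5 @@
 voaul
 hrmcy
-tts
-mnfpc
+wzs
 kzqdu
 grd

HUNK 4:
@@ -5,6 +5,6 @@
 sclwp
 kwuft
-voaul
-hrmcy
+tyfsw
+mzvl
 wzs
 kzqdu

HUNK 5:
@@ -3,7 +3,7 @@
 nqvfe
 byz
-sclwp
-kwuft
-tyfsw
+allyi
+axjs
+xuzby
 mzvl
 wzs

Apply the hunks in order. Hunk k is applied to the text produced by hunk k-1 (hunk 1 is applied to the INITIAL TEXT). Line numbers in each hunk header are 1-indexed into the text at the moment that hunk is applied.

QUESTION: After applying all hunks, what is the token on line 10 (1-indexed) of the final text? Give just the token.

Answer: kzqdu

Derivation:
Hunk 1: at line 5 remove [nvyef,uhmx] add [voaul,hrmcy,nilkl] -> 14 lines: tcv ioq nqvfe byz sclwp kwuft voaul hrmcy nilkl cpzmm tflqf mnfpc kzqdu grd
Hunk 2: at line 8 remove [nilkl,cpzmm,tflqf] add [tts] -> 12 lines: tcv ioq nqvfe byz sclwp kwuft voaul hrmcy tts mnfpc kzqdu grd
Hunk 3: at line 7 remove [tts,mnfpc] add [wzs] -> 11 lines: tcv ioq nqvfe byz sclwp kwuft voaul hrmcy wzs kzqdu grd
Hunk 4: at line 5 remove [voaul,hrmcy] add [tyfsw,mzvl] -> 11 lines: tcv ioq nqvfe byz sclwp kwuft tyfsw mzvl wzs kzqdu grd
Hunk 5: at line 3 remove [sclwp,kwuft,tyfsw] add [allyi,axjs,xuzby] -> 11 lines: tcv ioq nqvfe byz allyi axjs xuzby mzvl wzs kzqdu grd
Final line 10: kzqdu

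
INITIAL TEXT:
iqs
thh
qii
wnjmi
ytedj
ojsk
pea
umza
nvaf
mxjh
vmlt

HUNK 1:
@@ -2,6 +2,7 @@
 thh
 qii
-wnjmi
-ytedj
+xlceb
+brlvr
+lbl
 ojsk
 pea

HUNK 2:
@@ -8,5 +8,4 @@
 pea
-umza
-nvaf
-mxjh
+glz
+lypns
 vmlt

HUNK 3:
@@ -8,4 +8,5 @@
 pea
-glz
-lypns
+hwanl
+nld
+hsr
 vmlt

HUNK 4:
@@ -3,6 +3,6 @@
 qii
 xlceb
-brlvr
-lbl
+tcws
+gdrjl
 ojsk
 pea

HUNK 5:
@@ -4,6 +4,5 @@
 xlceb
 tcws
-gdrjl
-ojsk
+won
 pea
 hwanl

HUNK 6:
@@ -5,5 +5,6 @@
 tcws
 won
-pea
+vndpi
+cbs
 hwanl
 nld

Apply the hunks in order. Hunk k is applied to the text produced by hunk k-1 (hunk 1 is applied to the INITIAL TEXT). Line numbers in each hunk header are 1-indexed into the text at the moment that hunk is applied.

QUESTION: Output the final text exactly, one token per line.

Hunk 1: at line 2 remove [wnjmi,ytedj] add [xlceb,brlvr,lbl] -> 12 lines: iqs thh qii xlceb brlvr lbl ojsk pea umza nvaf mxjh vmlt
Hunk 2: at line 8 remove [umza,nvaf,mxjh] add [glz,lypns] -> 11 lines: iqs thh qii xlceb brlvr lbl ojsk pea glz lypns vmlt
Hunk 3: at line 8 remove [glz,lypns] add [hwanl,nld,hsr] -> 12 lines: iqs thh qii xlceb brlvr lbl ojsk pea hwanl nld hsr vmlt
Hunk 4: at line 3 remove [brlvr,lbl] add [tcws,gdrjl] -> 12 lines: iqs thh qii xlceb tcws gdrjl ojsk pea hwanl nld hsr vmlt
Hunk 5: at line 4 remove [gdrjl,ojsk] add [won] -> 11 lines: iqs thh qii xlceb tcws won pea hwanl nld hsr vmlt
Hunk 6: at line 5 remove [pea] add [vndpi,cbs] -> 12 lines: iqs thh qii xlceb tcws won vndpi cbs hwanl nld hsr vmlt

Answer: iqs
thh
qii
xlceb
tcws
won
vndpi
cbs
hwanl
nld
hsr
vmlt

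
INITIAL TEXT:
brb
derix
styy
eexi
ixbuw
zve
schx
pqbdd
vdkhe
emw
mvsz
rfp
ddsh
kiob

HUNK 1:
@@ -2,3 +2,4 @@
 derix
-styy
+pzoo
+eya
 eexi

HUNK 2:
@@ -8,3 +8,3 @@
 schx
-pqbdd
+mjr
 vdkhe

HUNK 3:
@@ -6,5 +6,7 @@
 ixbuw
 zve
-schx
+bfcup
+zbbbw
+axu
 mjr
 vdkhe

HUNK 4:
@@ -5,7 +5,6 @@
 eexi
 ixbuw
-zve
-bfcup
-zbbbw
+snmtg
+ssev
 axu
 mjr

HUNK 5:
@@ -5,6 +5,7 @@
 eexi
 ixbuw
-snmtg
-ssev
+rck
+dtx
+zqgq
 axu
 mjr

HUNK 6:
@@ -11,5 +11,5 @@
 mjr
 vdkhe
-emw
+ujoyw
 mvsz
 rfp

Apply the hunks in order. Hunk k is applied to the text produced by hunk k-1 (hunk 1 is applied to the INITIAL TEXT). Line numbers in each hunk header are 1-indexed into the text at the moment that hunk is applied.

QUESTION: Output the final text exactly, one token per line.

Answer: brb
derix
pzoo
eya
eexi
ixbuw
rck
dtx
zqgq
axu
mjr
vdkhe
ujoyw
mvsz
rfp
ddsh
kiob

Derivation:
Hunk 1: at line 2 remove [styy] add [pzoo,eya] -> 15 lines: brb derix pzoo eya eexi ixbuw zve schx pqbdd vdkhe emw mvsz rfp ddsh kiob
Hunk 2: at line 8 remove [pqbdd] add [mjr] -> 15 lines: brb derix pzoo eya eexi ixbuw zve schx mjr vdkhe emw mvsz rfp ddsh kiob
Hunk 3: at line 6 remove [schx] add [bfcup,zbbbw,axu] -> 17 lines: brb derix pzoo eya eexi ixbuw zve bfcup zbbbw axu mjr vdkhe emw mvsz rfp ddsh kiob
Hunk 4: at line 5 remove [zve,bfcup,zbbbw] add [snmtg,ssev] -> 16 lines: brb derix pzoo eya eexi ixbuw snmtg ssev axu mjr vdkhe emw mvsz rfp ddsh kiob
Hunk 5: at line 5 remove [snmtg,ssev] add [rck,dtx,zqgq] -> 17 lines: brb derix pzoo eya eexi ixbuw rck dtx zqgq axu mjr vdkhe emw mvsz rfp ddsh kiob
Hunk 6: at line 11 remove [emw] add [ujoyw] -> 17 lines: brb derix pzoo eya eexi ixbuw rck dtx zqgq axu mjr vdkhe ujoyw mvsz rfp ddsh kiob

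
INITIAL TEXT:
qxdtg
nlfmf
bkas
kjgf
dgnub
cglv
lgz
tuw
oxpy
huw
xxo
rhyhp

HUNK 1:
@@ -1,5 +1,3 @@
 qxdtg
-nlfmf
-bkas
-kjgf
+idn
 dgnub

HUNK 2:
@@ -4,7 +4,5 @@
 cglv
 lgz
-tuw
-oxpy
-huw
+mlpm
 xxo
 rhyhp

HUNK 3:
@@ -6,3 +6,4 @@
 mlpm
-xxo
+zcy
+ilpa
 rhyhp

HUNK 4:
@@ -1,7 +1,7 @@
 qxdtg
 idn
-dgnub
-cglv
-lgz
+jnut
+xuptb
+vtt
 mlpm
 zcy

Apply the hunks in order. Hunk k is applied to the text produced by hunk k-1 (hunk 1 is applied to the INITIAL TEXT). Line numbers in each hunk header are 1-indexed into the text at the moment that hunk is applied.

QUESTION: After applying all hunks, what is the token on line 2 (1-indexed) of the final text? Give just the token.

Answer: idn

Derivation:
Hunk 1: at line 1 remove [nlfmf,bkas,kjgf] add [idn] -> 10 lines: qxdtg idn dgnub cglv lgz tuw oxpy huw xxo rhyhp
Hunk 2: at line 4 remove [tuw,oxpy,huw] add [mlpm] -> 8 lines: qxdtg idn dgnub cglv lgz mlpm xxo rhyhp
Hunk 3: at line 6 remove [xxo] add [zcy,ilpa] -> 9 lines: qxdtg idn dgnub cglv lgz mlpm zcy ilpa rhyhp
Hunk 4: at line 1 remove [dgnub,cglv,lgz] add [jnut,xuptb,vtt] -> 9 lines: qxdtg idn jnut xuptb vtt mlpm zcy ilpa rhyhp
Final line 2: idn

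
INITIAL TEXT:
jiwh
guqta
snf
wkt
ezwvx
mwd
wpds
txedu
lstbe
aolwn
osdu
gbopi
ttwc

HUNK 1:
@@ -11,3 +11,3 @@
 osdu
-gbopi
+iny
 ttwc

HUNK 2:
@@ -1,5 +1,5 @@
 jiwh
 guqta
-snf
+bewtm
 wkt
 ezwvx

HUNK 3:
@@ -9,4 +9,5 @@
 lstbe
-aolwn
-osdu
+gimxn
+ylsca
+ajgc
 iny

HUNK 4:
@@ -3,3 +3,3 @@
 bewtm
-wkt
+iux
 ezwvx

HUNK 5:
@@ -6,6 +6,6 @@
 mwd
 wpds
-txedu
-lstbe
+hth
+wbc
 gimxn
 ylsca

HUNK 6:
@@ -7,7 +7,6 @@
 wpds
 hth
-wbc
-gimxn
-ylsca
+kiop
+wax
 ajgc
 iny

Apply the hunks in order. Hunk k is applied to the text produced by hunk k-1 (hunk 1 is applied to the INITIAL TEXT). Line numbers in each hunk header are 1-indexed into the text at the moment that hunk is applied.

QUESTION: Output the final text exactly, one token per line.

Answer: jiwh
guqta
bewtm
iux
ezwvx
mwd
wpds
hth
kiop
wax
ajgc
iny
ttwc

Derivation:
Hunk 1: at line 11 remove [gbopi] add [iny] -> 13 lines: jiwh guqta snf wkt ezwvx mwd wpds txedu lstbe aolwn osdu iny ttwc
Hunk 2: at line 1 remove [snf] add [bewtm] -> 13 lines: jiwh guqta bewtm wkt ezwvx mwd wpds txedu lstbe aolwn osdu iny ttwc
Hunk 3: at line 9 remove [aolwn,osdu] add [gimxn,ylsca,ajgc] -> 14 lines: jiwh guqta bewtm wkt ezwvx mwd wpds txedu lstbe gimxn ylsca ajgc iny ttwc
Hunk 4: at line 3 remove [wkt] add [iux] -> 14 lines: jiwh guqta bewtm iux ezwvx mwd wpds txedu lstbe gimxn ylsca ajgc iny ttwc
Hunk 5: at line 6 remove [txedu,lstbe] add [hth,wbc] -> 14 lines: jiwh guqta bewtm iux ezwvx mwd wpds hth wbc gimxn ylsca ajgc iny ttwc
Hunk 6: at line 7 remove [wbc,gimxn,ylsca] add [kiop,wax] -> 13 lines: jiwh guqta bewtm iux ezwvx mwd wpds hth kiop wax ajgc iny ttwc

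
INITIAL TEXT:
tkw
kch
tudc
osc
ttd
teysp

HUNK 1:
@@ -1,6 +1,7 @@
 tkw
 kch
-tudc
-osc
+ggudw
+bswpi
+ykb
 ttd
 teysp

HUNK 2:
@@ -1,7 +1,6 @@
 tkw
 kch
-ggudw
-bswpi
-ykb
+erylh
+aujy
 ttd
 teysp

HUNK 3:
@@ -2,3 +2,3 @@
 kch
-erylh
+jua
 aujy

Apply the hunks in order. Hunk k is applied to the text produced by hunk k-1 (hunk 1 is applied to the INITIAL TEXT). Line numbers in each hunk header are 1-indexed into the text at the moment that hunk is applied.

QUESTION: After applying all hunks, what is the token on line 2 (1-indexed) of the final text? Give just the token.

Hunk 1: at line 1 remove [tudc,osc] add [ggudw,bswpi,ykb] -> 7 lines: tkw kch ggudw bswpi ykb ttd teysp
Hunk 2: at line 1 remove [ggudw,bswpi,ykb] add [erylh,aujy] -> 6 lines: tkw kch erylh aujy ttd teysp
Hunk 3: at line 2 remove [erylh] add [jua] -> 6 lines: tkw kch jua aujy ttd teysp
Final line 2: kch

Answer: kch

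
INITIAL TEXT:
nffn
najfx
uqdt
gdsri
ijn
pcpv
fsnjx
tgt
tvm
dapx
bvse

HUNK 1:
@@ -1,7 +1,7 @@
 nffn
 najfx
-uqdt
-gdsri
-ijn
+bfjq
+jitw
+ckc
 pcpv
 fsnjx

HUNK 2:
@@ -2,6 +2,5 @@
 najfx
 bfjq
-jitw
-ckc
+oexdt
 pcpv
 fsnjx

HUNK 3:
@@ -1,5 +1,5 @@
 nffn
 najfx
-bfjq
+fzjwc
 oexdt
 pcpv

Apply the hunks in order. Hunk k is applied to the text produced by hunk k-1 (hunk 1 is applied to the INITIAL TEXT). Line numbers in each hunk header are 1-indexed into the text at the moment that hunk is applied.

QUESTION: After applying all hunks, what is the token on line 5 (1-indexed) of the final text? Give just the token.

Hunk 1: at line 1 remove [uqdt,gdsri,ijn] add [bfjq,jitw,ckc] -> 11 lines: nffn najfx bfjq jitw ckc pcpv fsnjx tgt tvm dapx bvse
Hunk 2: at line 2 remove [jitw,ckc] add [oexdt] -> 10 lines: nffn najfx bfjq oexdt pcpv fsnjx tgt tvm dapx bvse
Hunk 3: at line 1 remove [bfjq] add [fzjwc] -> 10 lines: nffn najfx fzjwc oexdt pcpv fsnjx tgt tvm dapx bvse
Final line 5: pcpv

Answer: pcpv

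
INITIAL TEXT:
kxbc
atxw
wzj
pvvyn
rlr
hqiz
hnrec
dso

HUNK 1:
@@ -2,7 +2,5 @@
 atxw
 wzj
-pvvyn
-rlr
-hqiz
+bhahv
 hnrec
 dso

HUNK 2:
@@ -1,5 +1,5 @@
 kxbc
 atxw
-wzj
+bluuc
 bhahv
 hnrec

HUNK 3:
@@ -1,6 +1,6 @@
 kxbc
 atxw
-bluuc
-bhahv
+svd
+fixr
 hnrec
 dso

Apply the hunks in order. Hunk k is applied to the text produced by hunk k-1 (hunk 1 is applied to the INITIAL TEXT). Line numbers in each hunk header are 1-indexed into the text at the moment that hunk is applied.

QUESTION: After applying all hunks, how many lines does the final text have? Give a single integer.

Answer: 6

Derivation:
Hunk 1: at line 2 remove [pvvyn,rlr,hqiz] add [bhahv] -> 6 lines: kxbc atxw wzj bhahv hnrec dso
Hunk 2: at line 1 remove [wzj] add [bluuc] -> 6 lines: kxbc atxw bluuc bhahv hnrec dso
Hunk 3: at line 1 remove [bluuc,bhahv] add [svd,fixr] -> 6 lines: kxbc atxw svd fixr hnrec dso
Final line count: 6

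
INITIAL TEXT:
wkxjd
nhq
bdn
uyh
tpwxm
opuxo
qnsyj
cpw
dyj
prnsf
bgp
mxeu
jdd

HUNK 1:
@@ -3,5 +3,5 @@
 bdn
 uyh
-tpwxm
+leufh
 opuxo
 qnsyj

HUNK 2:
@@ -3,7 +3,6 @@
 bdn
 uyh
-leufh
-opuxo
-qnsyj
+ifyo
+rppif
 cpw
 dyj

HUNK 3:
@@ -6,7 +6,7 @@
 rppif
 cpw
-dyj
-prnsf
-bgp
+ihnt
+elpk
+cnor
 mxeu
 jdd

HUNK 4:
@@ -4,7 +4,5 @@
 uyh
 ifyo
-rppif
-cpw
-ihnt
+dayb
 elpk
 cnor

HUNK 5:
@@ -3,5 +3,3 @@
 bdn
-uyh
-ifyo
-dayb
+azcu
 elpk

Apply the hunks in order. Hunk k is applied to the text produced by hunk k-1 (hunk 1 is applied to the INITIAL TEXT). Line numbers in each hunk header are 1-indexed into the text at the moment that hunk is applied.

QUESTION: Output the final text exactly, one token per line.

Answer: wkxjd
nhq
bdn
azcu
elpk
cnor
mxeu
jdd

Derivation:
Hunk 1: at line 3 remove [tpwxm] add [leufh] -> 13 lines: wkxjd nhq bdn uyh leufh opuxo qnsyj cpw dyj prnsf bgp mxeu jdd
Hunk 2: at line 3 remove [leufh,opuxo,qnsyj] add [ifyo,rppif] -> 12 lines: wkxjd nhq bdn uyh ifyo rppif cpw dyj prnsf bgp mxeu jdd
Hunk 3: at line 6 remove [dyj,prnsf,bgp] add [ihnt,elpk,cnor] -> 12 lines: wkxjd nhq bdn uyh ifyo rppif cpw ihnt elpk cnor mxeu jdd
Hunk 4: at line 4 remove [rppif,cpw,ihnt] add [dayb] -> 10 lines: wkxjd nhq bdn uyh ifyo dayb elpk cnor mxeu jdd
Hunk 5: at line 3 remove [uyh,ifyo,dayb] add [azcu] -> 8 lines: wkxjd nhq bdn azcu elpk cnor mxeu jdd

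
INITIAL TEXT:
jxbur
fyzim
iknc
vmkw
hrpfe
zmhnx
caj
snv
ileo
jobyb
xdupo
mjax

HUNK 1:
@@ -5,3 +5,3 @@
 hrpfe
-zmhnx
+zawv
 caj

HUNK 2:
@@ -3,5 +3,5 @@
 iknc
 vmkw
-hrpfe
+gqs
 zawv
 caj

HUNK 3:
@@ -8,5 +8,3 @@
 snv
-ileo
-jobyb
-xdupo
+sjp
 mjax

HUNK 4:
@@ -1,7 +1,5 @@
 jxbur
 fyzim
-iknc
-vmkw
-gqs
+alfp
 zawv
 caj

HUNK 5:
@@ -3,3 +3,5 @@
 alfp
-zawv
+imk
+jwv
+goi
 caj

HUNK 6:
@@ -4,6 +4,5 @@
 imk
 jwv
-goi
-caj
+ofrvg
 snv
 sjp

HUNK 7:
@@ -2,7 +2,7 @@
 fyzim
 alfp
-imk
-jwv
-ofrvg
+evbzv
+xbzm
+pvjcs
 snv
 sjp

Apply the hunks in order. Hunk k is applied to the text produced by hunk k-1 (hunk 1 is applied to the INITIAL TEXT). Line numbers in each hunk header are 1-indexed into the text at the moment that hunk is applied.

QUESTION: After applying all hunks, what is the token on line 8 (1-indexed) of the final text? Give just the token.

Answer: sjp

Derivation:
Hunk 1: at line 5 remove [zmhnx] add [zawv] -> 12 lines: jxbur fyzim iknc vmkw hrpfe zawv caj snv ileo jobyb xdupo mjax
Hunk 2: at line 3 remove [hrpfe] add [gqs] -> 12 lines: jxbur fyzim iknc vmkw gqs zawv caj snv ileo jobyb xdupo mjax
Hunk 3: at line 8 remove [ileo,jobyb,xdupo] add [sjp] -> 10 lines: jxbur fyzim iknc vmkw gqs zawv caj snv sjp mjax
Hunk 4: at line 1 remove [iknc,vmkw,gqs] add [alfp] -> 8 lines: jxbur fyzim alfp zawv caj snv sjp mjax
Hunk 5: at line 3 remove [zawv] add [imk,jwv,goi] -> 10 lines: jxbur fyzim alfp imk jwv goi caj snv sjp mjax
Hunk 6: at line 4 remove [goi,caj] add [ofrvg] -> 9 lines: jxbur fyzim alfp imk jwv ofrvg snv sjp mjax
Hunk 7: at line 2 remove [imk,jwv,ofrvg] add [evbzv,xbzm,pvjcs] -> 9 lines: jxbur fyzim alfp evbzv xbzm pvjcs snv sjp mjax
Final line 8: sjp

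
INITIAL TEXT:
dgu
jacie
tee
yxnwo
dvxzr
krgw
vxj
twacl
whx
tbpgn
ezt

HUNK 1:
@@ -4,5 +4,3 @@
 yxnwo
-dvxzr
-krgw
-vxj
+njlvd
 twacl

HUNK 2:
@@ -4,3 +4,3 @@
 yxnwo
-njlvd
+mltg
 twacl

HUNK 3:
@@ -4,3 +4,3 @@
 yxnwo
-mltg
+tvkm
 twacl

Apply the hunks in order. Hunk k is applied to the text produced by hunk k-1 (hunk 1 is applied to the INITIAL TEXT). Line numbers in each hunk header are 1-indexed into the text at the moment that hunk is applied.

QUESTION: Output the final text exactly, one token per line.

Hunk 1: at line 4 remove [dvxzr,krgw,vxj] add [njlvd] -> 9 lines: dgu jacie tee yxnwo njlvd twacl whx tbpgn ezt
Hunk 2: at line 4 remove [njlvd] add [mltg] -> 9 lines: dgu jacie tee yxnwo mltg twacl whx tbpgn ezt
Hunk 3: at line 4 remove [mltg] add [tvkm] -> 9 lines: dgu jacie tee yxnwo tvkm twacl whx tbpgn ezt

Answer: dgu
jacie
tee
yxnwo
tvkm
twacl
whx
tbpgn
ezt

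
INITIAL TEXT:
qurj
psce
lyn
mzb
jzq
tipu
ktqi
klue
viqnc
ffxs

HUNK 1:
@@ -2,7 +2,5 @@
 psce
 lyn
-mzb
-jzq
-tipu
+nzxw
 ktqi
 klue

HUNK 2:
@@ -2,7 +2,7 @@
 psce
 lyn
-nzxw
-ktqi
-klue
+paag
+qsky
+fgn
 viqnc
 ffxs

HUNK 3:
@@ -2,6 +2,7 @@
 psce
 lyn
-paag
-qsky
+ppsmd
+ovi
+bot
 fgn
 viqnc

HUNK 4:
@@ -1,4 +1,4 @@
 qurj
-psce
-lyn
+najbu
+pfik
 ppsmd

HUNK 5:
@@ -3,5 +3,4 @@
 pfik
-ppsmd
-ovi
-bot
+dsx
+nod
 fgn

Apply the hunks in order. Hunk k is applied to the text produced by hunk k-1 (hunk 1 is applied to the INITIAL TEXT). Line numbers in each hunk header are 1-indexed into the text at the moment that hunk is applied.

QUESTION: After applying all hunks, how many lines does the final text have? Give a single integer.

Hunk 1: at line 2 remove [mzb,jzq,tipu] add [nzxw] -> 8 lines: qurj psce lyn nzxw ktqi klue viqnc ffxs
Hunk 2: at line 2 remove [nzxw,ktqi,klue] add [paag,qsky,fgn] -> 8 lines: qurj psce lyn paag qsky fgn viqnc ffxs
Hunk 3: at line 2 remove [paag,qsky] add [ppsmd,ovi,bot] -> 9 lines: qurj psce lyn ppsmd ovi bot fgn viqnc ffxs
Hunk 4: at line 1 remove [psce,lyn] add [najbu,pfik] -> 9 lines: qurj najbu pfik ppsmd ovi bot fgn viqnc ffxs
Hunk 5: at line 3 remove [ppsmd,ovi,bot] add [dsx,nod] -> 8 lines: qurj najbu pfik dsx nod fgn viqnc ffxs
Final line count: 8

Answer: 8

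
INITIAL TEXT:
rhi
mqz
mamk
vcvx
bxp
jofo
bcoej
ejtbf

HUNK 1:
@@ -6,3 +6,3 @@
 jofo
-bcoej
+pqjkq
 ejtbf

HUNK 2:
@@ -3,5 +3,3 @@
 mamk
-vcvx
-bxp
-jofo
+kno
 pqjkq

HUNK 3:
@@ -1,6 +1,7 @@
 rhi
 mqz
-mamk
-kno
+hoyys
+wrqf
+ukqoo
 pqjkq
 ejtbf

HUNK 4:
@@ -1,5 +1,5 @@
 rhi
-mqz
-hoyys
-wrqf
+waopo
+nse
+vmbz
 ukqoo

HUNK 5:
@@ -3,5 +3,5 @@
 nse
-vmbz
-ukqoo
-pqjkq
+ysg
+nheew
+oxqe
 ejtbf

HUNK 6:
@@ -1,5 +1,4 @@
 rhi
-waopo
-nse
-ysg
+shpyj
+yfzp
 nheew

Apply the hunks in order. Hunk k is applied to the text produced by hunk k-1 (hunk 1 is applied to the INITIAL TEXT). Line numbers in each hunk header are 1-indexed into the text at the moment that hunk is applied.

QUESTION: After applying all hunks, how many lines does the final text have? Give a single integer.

Hunk 1: at line 6 remove [bcoej] add [pqjkq] -> 8 lines: rhi mqz mamk vcvx bxp jofo pqjkq ejtbf
Hunk 2: at line 3 remove [vcvx,bxp,jofo] add [kno] -> 6 lines: rhi mqz mamk kno pqjkq ejtbf
Hunk 3: at line 1 remove [mamk,kno] add [hoyys,wrqf,ukqoo] -> 7 lines: rhi mqz hoyys wrqf ukqoo pqjkq ejtbf
Hunk 4: at line 1 remove [mqz,hoyys,wrqf] add [waopo,nse,vmbz] -> 7 lines: rhi waopo nse vmbz ukqoo pqjkq ejtbf
Hunk 5: at line 3 remove [vmbz,ukqoo,pqjkq] add [ysg,nheew,oxqe] -> 7 lines: rhi waopo nse ysg nheew oxqe ejtbf
Hunk 6: at line 1 remove [waopo,nse,ysg] add [shpyj,yfzp] -> 6 lines: rhi shpyj yfzp nheew oxqe ejtbf
Final line count: 6

Answer: 6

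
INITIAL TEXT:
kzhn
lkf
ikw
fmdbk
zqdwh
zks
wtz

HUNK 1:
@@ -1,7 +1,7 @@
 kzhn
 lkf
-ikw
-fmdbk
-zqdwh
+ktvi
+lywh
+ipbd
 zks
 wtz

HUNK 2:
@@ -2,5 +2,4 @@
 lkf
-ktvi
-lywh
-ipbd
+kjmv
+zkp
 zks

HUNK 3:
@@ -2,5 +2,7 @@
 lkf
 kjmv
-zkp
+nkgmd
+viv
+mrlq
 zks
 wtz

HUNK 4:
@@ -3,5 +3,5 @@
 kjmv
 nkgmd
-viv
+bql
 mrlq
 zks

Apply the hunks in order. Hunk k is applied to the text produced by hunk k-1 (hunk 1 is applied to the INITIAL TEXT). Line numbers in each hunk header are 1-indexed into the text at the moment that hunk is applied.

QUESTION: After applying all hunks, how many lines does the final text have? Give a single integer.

Hunk 1: at line 1 remove [ikw,fmdbk,zqdwh] add [ktvi,lywh,ipbd] -> 7 lines: kzhn lkf ktvi lywh ipbd zks wtz
Hunk 2: at line 2 remove [ktvi,lywh,ipbd] add [kjmv,zkp] -> 6 lines: kzhn lkf kjmv zkp zks wtz
Hunk 3: at line 2 remove [zkp] add [nkgmd,viv,mrlq] -> 8 lines: kzhn lkf kjmv nkgmd viv mrlq zks wtz
Hunk 4: at line 3 remove [viv] add [bql] -> 8 lines: kzhn lkf kjmv nkgmd bql mrlq zks wtz
Final line count: 8

Answer: 8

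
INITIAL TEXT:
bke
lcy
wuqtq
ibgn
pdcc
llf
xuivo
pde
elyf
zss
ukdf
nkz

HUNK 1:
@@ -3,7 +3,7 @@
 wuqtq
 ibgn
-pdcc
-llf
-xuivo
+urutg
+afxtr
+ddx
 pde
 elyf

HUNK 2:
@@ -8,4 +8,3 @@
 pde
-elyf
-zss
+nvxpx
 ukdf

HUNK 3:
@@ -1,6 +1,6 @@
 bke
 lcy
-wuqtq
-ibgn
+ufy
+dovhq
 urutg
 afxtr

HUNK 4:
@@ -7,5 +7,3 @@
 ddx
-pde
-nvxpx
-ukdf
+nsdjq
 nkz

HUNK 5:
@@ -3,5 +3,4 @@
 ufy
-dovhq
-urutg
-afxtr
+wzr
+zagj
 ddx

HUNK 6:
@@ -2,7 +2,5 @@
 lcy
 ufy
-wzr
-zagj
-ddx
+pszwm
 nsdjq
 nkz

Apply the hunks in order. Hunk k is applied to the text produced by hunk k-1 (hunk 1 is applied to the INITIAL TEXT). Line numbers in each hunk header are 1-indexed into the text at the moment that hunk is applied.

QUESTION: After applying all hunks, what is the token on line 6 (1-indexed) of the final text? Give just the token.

Answer: nkz

Derivation:
Hunk 1: at line 3 remove [pdcc,llf,xuivo] add [urutg,afxtr,ddx] -> 12 lines: bke lcy wuqtq ibgn urutg afxtr ddx pde elyf zss ukdf nkz
Hunk 2: at line 8 remove [elyf,zss] add [nvxpx] -> 11 lines: bke lcy wuqtq ibgn urutg afxtr ddx pde nvxpx ukdf nkz
Hunk 3: at line 1 remove [wuqtq,ibgn] add [ufy,dovhq] -> 11 lines: bke lcy ufy dovhq urutg afxtr ddx pde nvxpx ukdf nkz
Hunk 4: at line 7 remove [pde,nvxpx,ukdf] add [nsdjq] -> 9 lines: bke lcy ufy dovhq urutg afxtr ddx nsdjq nkz
Hunk 5: at line 3 remove [dovhq,urutg,afxtr] add [wzr,zagj] -> 8 lines: bke lcy ufy wzr zagj ddx nsdjq nkz
Hunk 6: at line 2 remove [wzr,zagj,ddx] add [pszwm] -> 6 lines: bke lcy ufy pszwm nsdjq nkz
Final line 6: nkz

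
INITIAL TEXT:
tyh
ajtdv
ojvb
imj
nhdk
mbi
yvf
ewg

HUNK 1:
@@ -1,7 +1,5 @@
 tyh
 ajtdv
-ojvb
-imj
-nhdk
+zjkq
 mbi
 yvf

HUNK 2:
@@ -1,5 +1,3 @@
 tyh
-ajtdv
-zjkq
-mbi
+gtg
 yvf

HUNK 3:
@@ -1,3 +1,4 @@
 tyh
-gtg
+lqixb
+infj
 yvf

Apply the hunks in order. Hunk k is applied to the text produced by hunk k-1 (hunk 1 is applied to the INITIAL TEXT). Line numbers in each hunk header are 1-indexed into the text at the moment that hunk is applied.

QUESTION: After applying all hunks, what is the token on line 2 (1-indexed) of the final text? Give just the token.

Answer: lqixb

Derivation:
Hunk 1: at line 1 remove [ojvb,imj,nhdk] add [zjkq] -> 6 lines: tyh ajtdv zjkq mbi yvf ewg
Hunk 2: at line 1 remove [ajtdv,zjkq,mbi] add [gtg] -> 4 lines: tyh gtg yvf ewg
Hunk 3: at line 1 remove [gtg] add [lqixb,infj] -> 5 lines: tyh lqixb infj yvf ewg
Final line 2: lqixb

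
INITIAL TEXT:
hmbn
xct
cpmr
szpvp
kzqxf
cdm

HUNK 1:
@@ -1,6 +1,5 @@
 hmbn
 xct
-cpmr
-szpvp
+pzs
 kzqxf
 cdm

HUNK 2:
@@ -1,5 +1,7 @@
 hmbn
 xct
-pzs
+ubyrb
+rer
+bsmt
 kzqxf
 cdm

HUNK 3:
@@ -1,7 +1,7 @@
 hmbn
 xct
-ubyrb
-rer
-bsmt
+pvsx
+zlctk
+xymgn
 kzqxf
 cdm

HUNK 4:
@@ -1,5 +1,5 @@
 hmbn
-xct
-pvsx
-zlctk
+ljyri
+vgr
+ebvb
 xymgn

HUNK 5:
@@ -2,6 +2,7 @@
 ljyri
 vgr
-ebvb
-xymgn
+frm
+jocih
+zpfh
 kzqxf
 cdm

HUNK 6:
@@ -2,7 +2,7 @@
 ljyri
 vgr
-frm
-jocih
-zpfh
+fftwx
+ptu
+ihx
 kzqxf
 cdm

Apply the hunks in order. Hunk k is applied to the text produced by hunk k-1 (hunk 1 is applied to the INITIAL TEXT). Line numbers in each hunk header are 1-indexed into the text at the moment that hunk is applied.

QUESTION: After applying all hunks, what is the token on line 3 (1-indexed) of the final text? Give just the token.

Answer: vgr

Derivation:
Hunk 1: at line 1 remove [cpmr,szpvp] add [pzs] -> 5 lines: hmbn xct pzs kzqxf cdm
Hunk 2: at line 1 remove [pzs] add [ubyrb,rer,bsmt] -> 7 lines: hmbn xct ubyrb rer bsmt kzqxf cdm
Hunk 3: at line 1 remove [ubyrb,rer,bsmt] add [pvsx,zlctk,xymgn] -> 7 lines: hmbn xct pvsx zlctk xymgn kzqxf cdm
Hunk 4: at line 1 remove [xct,pvsx,zlctk] add [ljyri,vgr,ebvb] -> 7 lines: hmbn ljyri vgr ebvb xymgn kzqxf cdm
Hunk 5: at line 2 remove [ebvb,xymgn] add [frm,jocih,zpfh] -> 8 lines: hmbn ljyri vgr frm jocih zpfh kzqxf cdm
Hunk 6: at line 2 remove [frm,jocih,zpfh] add [fftwx,ptu,ihx] -> 8 lines: hmbn ljyri vgr fftwx ptu ihx kzqxf cdm
Final line 3: vgr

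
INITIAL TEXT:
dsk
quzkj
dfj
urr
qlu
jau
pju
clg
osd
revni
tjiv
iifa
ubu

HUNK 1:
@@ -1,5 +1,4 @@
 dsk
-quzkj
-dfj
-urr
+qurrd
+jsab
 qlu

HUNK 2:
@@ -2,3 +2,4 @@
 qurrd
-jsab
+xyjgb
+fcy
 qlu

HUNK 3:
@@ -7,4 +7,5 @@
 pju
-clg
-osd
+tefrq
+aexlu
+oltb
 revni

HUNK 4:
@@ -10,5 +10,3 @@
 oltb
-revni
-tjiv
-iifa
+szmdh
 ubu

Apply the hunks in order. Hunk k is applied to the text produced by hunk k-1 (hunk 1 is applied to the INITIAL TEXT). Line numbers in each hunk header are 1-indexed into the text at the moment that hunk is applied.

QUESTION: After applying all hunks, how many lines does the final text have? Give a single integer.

Answer: 12

Derivation:
Hunk 1: at line 1 remove [quzkj,dfj,urr] add [qurrd,jsab] -> 12 lines: dsk qurrd jsab qlu jau pju clg osd revni tjiv iifa ubu
Hunk 2: at line 2 remove [jsab] add [xyjgb,fcy] -> 13 lines: dsk qurrd xyjgb fcy qlu jau pju clg osd revni tjiv iifa ubu
Hunk 3: at line 7 remove [clg,osd] add [tefrq,aexlu,oltb] -> 14 lines: dsk qurrd xyjgb fcy qlu jau pju tefrq aexlu oltb revni tjiv iifa ubu
Hunk 4: at line 10 remove [revni,tjiv,iifa] add [szmdh] -> 12 lines: dsk qurrd xyjgb fcy qlu jau pju tefrq aexlu oltb szmdh ubu
Final line count: 12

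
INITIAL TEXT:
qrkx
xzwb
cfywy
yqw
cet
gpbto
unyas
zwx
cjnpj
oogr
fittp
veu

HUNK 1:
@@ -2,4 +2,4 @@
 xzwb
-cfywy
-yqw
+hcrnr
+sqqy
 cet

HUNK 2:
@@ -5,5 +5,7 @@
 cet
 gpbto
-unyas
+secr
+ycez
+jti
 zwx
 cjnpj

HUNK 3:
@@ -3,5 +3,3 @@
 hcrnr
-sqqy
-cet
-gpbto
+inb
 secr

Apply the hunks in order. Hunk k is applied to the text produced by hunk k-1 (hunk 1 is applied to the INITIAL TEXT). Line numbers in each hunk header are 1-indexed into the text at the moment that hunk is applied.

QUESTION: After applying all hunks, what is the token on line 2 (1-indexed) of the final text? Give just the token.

Answer: xzwb

Derivation:
Hunk 1: at line 2 remove [cfywy,yqw] add [hcrnr,sqqy] -> 12 lines: qrkx xzwb hcrnr sqqy cet gpbto unyas zwx cjnpj oogr fittp veu
Hunk 2: at line 5 remove [unyas] add [secr,ycez,jti] -> 14 lines: qrkx xzwb hcrnr sqqy cet gpbto secr ycez jti zwx cjnpj oogr fittp veu
Hunk 3: at line 3 remove [sqqy,cet,gpbto] add [inb] -> 12 lines: qrkx xzwb hcrnr inb secr ycez jti zwx cjnpj oogr fittp veu
Final line 2: xzwb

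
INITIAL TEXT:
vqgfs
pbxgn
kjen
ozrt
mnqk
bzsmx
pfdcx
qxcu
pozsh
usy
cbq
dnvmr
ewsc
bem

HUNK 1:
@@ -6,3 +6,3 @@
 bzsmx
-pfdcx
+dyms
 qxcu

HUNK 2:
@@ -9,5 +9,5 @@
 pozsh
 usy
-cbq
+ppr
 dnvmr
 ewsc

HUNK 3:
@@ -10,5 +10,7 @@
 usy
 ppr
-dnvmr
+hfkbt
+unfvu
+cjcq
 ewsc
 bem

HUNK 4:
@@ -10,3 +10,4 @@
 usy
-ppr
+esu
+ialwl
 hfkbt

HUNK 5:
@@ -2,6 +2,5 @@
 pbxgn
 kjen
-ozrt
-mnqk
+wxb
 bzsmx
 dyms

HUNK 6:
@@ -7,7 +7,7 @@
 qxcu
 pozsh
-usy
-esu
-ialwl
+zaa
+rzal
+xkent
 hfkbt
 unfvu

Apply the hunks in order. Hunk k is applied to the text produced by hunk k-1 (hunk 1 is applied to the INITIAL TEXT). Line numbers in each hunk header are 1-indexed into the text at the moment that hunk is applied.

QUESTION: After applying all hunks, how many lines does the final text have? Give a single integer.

Hunk 1: at line 6 remove [pfdcx] add [dyms] -> 14 lines: vqgfs pbxgn kjen ozrt mnqk bzsmx dyms qxcu pozsh usy cbq dnvmr ewsc bem
Hunk 2: at line 9 remove [cbq] add [ppr] -> 14 lines: vqgfs pbxgn kjen ozrt mnqk bzsmx dyms qxcu pozsh usy ppr dnvmr ewsc bem
Hunk 3: at line 10 remove [dnvmr] add [hfkbt,unfvu,cjcq] -> 16 lines: vqgfs pbxgn kjen ozrt mnqk bzsmx dyms qxcu pozsh usy ppr hfkbt unfvu cjcq ewsc bem
Hunk 4: at line 10 remove [ppr] add [esu,ialwl] -> 17 lines: vqgfs pbxgn kjen ozrt mnqk bzsmx dyms qxcu pozsh usy esu ialwl hfkbt unfvu cjcq ewsc bem
Hunk 5: at line 2 remove [ozrt,mnqk] add [wxb] -> 16 lines: vqgfs pbxgn kjen wxb bzsmx dyms qxcu pozsh usy esu ialwl hfkbt unfvu cjcq ewsc bem
Hunk 6: at line 7 remove [usy,esu,ialwl] add [zaa,rzal,xkent] -> 16 lines: vqgfs pbxgn kjen wxb bzsmx dyms qxcu pozsh zaa rzal xkent hfkbt unfvu cjcq ewsc bem
Final line count: 16

Answer: 16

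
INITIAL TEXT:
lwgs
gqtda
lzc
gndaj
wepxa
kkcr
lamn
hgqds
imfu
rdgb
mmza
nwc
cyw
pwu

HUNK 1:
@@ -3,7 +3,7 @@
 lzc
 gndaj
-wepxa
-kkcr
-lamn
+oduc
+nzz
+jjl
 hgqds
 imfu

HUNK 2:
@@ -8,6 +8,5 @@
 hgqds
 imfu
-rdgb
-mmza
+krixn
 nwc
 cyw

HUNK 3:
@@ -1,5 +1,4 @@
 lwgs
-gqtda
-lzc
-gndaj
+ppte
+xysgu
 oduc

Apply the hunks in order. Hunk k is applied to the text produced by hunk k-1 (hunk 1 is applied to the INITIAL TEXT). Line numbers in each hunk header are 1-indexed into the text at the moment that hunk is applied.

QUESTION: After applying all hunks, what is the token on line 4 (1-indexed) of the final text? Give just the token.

Answer: oduc

Derivation:
Hunk 1: at line 3 remove [wepxa,kkcr,lamn] add [oduc,nzz,jjl] -> 14 lines: lwgs gqtda lzc gndaj oduc nzz jjl hgqds imfu rdgb mmza nwc cyw pwu
Hunk 2: at line 8 remove [rdgb,mmza] add [krixn] -> 13 lines: lwgs gqtda lzc gndaj oduc nzz jjl hgqds imfu krixn nwc cyw pwu
Hunk 3: at line 1 remove [gqtda,lzc,gndaj] add [ppte,xysgu] -> 12 lines: lwgs ppte xysgu oduc nzz jjl hgqds imfu krixn nwc cyw pwu
Final line 4: oduc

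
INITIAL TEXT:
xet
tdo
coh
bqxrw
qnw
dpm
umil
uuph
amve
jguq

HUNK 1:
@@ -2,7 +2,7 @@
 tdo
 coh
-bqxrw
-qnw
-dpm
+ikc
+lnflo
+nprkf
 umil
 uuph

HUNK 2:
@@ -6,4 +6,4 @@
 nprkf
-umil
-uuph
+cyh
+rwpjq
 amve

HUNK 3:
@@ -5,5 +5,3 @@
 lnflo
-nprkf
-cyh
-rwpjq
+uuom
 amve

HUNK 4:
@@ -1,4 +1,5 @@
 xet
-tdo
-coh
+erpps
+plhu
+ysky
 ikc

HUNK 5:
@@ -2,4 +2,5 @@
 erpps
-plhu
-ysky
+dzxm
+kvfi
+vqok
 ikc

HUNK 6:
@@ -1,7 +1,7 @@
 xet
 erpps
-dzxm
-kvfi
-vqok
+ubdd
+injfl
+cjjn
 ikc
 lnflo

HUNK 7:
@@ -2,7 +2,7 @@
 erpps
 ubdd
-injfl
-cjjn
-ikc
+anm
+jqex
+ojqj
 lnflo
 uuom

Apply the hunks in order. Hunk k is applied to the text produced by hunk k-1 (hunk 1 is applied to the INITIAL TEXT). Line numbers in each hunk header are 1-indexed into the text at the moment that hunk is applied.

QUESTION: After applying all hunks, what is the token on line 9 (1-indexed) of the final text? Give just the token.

Answer: amve

Derivation:
Hunk 1: at line 2 remove [bqxrw,qnw,dpm] add [ikc,lnflo,nprkf] -> 10 lines: xet tdo coh ikc lnflo nprkf umil uuph amve jguq
Hunk 2: at line 6 remove [umil,uuph] add [cyh,rwpjq] -> 10 lines: xet tdo coh ikc lnflo nprkf cyh rwpjq amve jguq
Hunk 3: at line 5 remove [nprkf,cyh,rwpjq] add [uuom] -> 8 lines: xet tdo coh ikc lnflo uuom amve jguq
Hunk 4: at line 1 remove [tdo,coh] add [erpps,plhu,ysky] -> 9 lines: xet erpps plhu ysky ikc lnflo uuom amve jguq
Hunk 5: at line 2 remove [plhu,ysky] add [dzxm,kvfi,vqok] -> 10 lines: xet erpps dzxm kvfi vqok ikc lnflo uuom amve jguq
Hunk 6: at line 1 remove [dzxm,kvfi,vqok] add [ubdd,injfl,cjjn] -> 10 lines: xet erpps ubdd injfl cjjn ikc lnflo uuom amve jguq
Hunk 7: at line 2 remove [injfl,cjjn,ikc] add [anm,jqex,ojqj] -> 10 lines: xet erpps ubdd anm jqex ojqj lnflo uuom amve jguq
Final line 9: amve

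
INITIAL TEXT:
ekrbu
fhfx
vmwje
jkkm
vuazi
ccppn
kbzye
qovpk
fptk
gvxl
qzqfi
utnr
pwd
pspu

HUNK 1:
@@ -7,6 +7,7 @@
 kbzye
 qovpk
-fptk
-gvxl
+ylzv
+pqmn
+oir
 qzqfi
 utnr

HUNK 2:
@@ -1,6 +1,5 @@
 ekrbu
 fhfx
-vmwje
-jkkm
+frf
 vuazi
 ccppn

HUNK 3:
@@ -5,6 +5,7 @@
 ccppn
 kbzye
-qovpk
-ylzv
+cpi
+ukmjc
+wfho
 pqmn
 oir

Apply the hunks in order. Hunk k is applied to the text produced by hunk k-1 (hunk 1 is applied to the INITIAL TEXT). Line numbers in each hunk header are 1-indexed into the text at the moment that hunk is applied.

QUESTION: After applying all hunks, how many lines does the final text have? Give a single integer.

Answer: 15

Derivation:
Hunk 1: at line 7 remove [fptk,gvxl] add [ylzv,pqmn,oir] -> 15 lines: ekrbu fhfx vmwje jkkm vuazi ccppn kbzye qovpk ylzv pqmn oir qzqfi utnr pwd pspu
Hunk 2: at line 1 remove [vmwje,jkkm] add [frf] -> 14 lines: ekrbu fhfx frf vuazi ccppn kbzye qovpk ylzv pqmn oir qzqfi utnr pwd pspu
Hunk 3: at line 5 remove [qovpk,ylzv] add [cpi,ukmjc,wfho] -> 15 lines: ekrbu fhfx frf vuazi ccppn kbzye cpi ukmjc wfho pqmn oir qzqfi utnr pwd pspu
Final line count: 15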